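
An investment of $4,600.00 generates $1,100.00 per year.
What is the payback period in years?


Formula: Payback = investment / annual cash flow
Substituting: Payback = $4,600.00 / $1,100.00
Payback = 4.1818 years

4.1818 years


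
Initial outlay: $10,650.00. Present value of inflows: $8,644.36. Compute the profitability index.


Formula: PI = PV(cash flows) / initial investment
Substituting: PI = $8,644.36 / $10,650.00
PI = 0.8117

0.8117


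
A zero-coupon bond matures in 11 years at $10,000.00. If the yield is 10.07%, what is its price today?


Formula: Price = FV / (1 + r)^n
Substituting: Price = $10,000.00 / (1 + 0.1007)^11
Discount factor: (1.1007)^11 = 2.873152
Price = $10,000.00 / 2.873152 = $3,480.50

$3,480.50


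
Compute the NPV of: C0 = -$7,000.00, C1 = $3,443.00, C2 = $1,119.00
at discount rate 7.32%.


Formula: NPV = C0 + C1/(1+r) + C2/(1+r)^2
Discount C1: $3,443.00 / (1 + 0.0732) = $3,208.16
Discount C2: $1,119.00 / (1 + 0.0732)^2 = $971.56
NPV = -$7,000.00 + $3,208.16 + $971.56 = -$2,820.28

-$2,820.28


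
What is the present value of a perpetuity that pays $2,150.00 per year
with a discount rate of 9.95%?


Formula: PV = C / r
Substituting: PV = $2,150.00 / 0.0995
PV = $21,608.04

$21,608.04


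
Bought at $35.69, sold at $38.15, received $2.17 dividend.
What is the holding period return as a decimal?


Formula: HPR = (P1 - P0 + D) / P0
Gain: $38.15 - $35.69 + $2.17 = $4.63
HPR = $4.63 / $35.69 = 0.1297

0.1297


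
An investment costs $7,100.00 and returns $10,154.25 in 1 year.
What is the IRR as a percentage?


Formula: IRR = C1/C0 - 1
Substituting: IRR = $10,154.25 / $7,100.00 - 1
Ratio: 1.430176 - 1 = 0.430176
IRR = 43.0176%

43.0176%


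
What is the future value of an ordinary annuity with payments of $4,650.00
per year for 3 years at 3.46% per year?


Formula: FV = PMT * ((1+r)^n - 1) / r
Growth factor: (1 + 0.0346)^3 = 1.107433
Numerator: 1.107433 - 1 = 0.107433
FV = $4,650.00 * 0.107433 / 0.0346 = $14,438.24

$14,438.24


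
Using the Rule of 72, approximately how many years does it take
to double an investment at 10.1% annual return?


Formula: Years ≈ 72 / r
Substituting: Years ≈ 72 / 10.1
Years ≈ 7.1

7.1 years


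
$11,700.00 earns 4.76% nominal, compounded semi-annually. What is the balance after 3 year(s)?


Formula: FV = P * (1 + r/m)^(m*t)
Period rate: r/m = 0.0476 / 2 = 0.0238
Total periods: m*t = 2 * 3 = 6
Growth factor: (1 + 0.0238)^6 = 1.151571
FV = $11,700.00 * 1.151571 = $13,473.38

$13,473.38


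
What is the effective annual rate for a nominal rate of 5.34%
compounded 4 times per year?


Formula: EAR = (1 + r/m)^m - 1
Period rate: r/m = 0.0534 / 4 = 0.01335
Compounding: (1 + 0.01335)^4 = 1.054479
EAR = 1.054479 - 1 = 0.054479

0.054479


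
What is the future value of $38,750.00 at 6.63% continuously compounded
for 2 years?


Formula: FV = P * e^(r*t)
Exponent: r*t = 0.0663 * 2 = 0.1326
e^(0.1326) = 1.141793
FV = $38,750.00 * 1.141793 = $44,244.49

$44,244.49


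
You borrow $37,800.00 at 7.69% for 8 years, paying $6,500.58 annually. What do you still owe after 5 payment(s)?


Formula: Balance = PV*(1+r)^k - PMT*((1+r)^k - 1)/r
Growth: (1 + 0.0769)^5 = 1.448361
Accumulated factor: ((1+r)^k - 1)/r = 5.830445
Balance = $37,800.00 * 1.448361 - $6,500.58 * 5.830445
Balance = $16,846.78

$16,846.78


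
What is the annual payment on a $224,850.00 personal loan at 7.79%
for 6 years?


Formula: PMT = PV * r / (1 - (1+r)^(-n))
Denominator: 1 - (1 + 0.0779)^(-6) = 0.362428
Numerator: $224,850.00 * 0.0779 = 17515.815
PMT = 17515.815 / 0.362428 = $48,329.08

$48,329.08


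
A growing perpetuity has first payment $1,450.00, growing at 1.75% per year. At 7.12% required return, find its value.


Formula: PV = C / (r - g)
Spread: r - g = 0.0712 - 0.0175 = 0.0537
Substituting: PV = $1,450.00 / 0.0537
PV = $27,001.86

$27,001.86


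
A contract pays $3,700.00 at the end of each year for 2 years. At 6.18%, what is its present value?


Formula: PV = PMT * (1 - (1+r)^(-n)) / r
Discount factor: (1 + 0.0618)^(-2) = 0.886981
Bracket: 1 - 0.886981 = 0.113019
PV = $3,700.00 * 0.113019 / 0.0618 = $6,766.48

$6,766.48


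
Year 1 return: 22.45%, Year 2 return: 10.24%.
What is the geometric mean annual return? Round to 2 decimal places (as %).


Formula: Geometric mean = ((1+r1)*(1+r2))^(1/2) - 1
Product: (1 + 0.2245) * (1 + 0.1024) = 1.2245 * 1.1024 = 1.349889
Square root: 1.349889^0.5 = 1.161847
Geometric mean = 1.161847 - 1 = 0.161847
As percentage: 16.18%

16.18%


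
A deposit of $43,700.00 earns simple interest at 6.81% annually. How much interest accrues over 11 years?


Formula: I = P * r * t
Substituting: I = $43,700.00 * 0.0681 * 11
Step: I = $43,700.00 * 0.7491
I = $32,735.67

$32,735.67


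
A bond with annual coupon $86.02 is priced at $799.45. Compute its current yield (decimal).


Formula: Current yield = annual coupon / price
Substituting: CY = $86.02 / $799.45
CY = 0.107599

0.107599


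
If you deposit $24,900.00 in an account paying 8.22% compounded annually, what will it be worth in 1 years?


Formula: FV = P * (1 + r)^n
Substituting: FV = $24,900.00 * (1 + 0.0822)^1
Growth factor: (1.0822)^1 = 1.0822
FV = $24,900.00 * 1.0822 = $26,946.78

$26,946.78


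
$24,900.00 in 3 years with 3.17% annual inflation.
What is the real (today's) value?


Formula: Real value = nominal / (1 + inflation)^years
Price level: (1 + 0.0317)^3 = 1.098147
Real value = $24,900.00 / 1.098147 = $22,674.57

$22,674.57


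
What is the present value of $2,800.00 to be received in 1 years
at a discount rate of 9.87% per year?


Formula: PV = FV / (1 + r)^n
Substituting: PV = $2,800.00 / (1 + 0.0987)^1
Discount factor: (1.0987)^1 = 1.0987
PV = $2,800.00 / 1.0987 = $2,548.47

$2,548.47


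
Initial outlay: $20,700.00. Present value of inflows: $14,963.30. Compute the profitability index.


Formula: PI = PV(cash flows) / initial investment
Substituting: PI = $14,963.30 / $20,700.00
PI = 0.7229

0.7229


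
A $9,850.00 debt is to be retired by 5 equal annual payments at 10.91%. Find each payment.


Formula: PMT = PV * r / (1 - (1+r)^(-n))
Denominator: 1 - (1 + 0.1091)^(-5) = 0.404137
Numerator: $9,850.00 * 0.1091 = 1074.635
PMT = 1074.635 / 0.404137 = $2,659.09

$2,659.09


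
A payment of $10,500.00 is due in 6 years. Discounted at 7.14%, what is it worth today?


Formula: PV = FV / (1 + r)^n
Substituting: PV = $10,500.00 / (1 + 0.0714)^6
Discount factor: (1.0714)^6 = 1.51255
PV = $10,500.00 / 1.51255 = $6,941.92

$6,941.92


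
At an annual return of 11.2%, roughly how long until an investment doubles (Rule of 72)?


Formula: Years ≈ 72 / r
Substituting: Years ≈ 72 / 11.2
Years ≈ 6.4

6.4 years


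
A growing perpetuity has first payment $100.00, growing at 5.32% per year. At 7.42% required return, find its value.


Formula: PV = C / (r - g)
Spread: r - g = 0.0742 - 0.0532 = 0.021
Substituting: PV = $100.00 / 0.021
PV = $4,761.90

$4,761.90


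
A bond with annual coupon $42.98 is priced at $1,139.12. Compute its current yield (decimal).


Formula: Current yield = annual coupon / price
Substituting: CY = $42.98 / $1,139.12
CY = 0.037731

0.037731


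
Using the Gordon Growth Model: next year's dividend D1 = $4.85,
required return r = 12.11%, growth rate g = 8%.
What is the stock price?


Formula: P = D1 / (r - g)
Spread: r - g = 0.1211 - 0.08 = 0.0411
Substituting: P = $4.85 / 0.0411
P = $118.00

$118.00


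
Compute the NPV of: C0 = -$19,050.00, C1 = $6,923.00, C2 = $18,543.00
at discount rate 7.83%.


Formula: NPV = C0 + C1/(1+r) + C2/(1+r)^2
Discount C1: $6,923.00 / (1 + 0.0783) = $6,420.29
Discount C2: $18,543.00 / (1 + 0.0783)^2 = $15,947.80
NPV = -$19,050.00 + $6,420.29 + $15,947.80 = $3,318.09

$3,318.09


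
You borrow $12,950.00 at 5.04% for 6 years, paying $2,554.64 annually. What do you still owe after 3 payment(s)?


Formula: Balance = PV*(1+r)^k - PMT*((1+r)^k - 1)/r
Growth: (1 + 0.0504)^3 = 1.158949
Accumulated factor: ((1+r)^k - 1)/r = 3.15374
Balance = $12,950.00 * 1.158949 - $2,554.64 * 3.15374
Balance = $6,951.71

$6,951.71


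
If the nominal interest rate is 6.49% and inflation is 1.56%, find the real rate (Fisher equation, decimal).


Formula: (1 + r_real) = (1 + r_nom) / (1 + inflation)
Substituting: (1 + r_real) = 1.0649 / 1.0156
(1 + r_real) = 1.048543
r_real = 1.048543 - 1 = 0.048543

0.048543


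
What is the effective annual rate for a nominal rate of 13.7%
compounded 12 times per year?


Formula: EAR = (1 + r/m)^m - 1
Period rate: r/m = 0.137 / 12 = 0.011417
Compounding: (1 + 0.011417)^12 = 1.145938
EAR = 1.145938 - 1 = 0.145938

0.145938


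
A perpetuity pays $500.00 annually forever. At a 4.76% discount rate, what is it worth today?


Formula: PV = C / r
Substituting: PV = $500.00 / 0.0476
PV = $10,504.20

$10,504.20


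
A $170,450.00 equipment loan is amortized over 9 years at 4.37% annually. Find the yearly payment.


Formula: PMT = PV * r / (1 - (1+r)^(-n))
Denominator: 1 - (1 + 0.0437)^(-9) = 0.319515
Numerator: $170,450.00 * 0.0437 = 7448.665
PMT = 7448.665 / 0.319515 = $23,312.44

$23,312.44


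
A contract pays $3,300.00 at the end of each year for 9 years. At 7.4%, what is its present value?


Formula: PV = PMT * (1 - (1+r)^(-n)) / r
Discount factor: (1 + 0.074)^(-9) = 0.525971
Bracket: 1 - 0.525971 = 0.474029
PV = $3,300.00 * 0.474029 / 0.074 = $21,139.15

$21,139.15


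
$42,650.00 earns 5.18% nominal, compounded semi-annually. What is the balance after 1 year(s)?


Formula: FV = P * (1 + r/m)^(m*t)
Period rate: r/m = 0.0518 / 2 = 0.0259
Total periods: m*t = 2 * 1 = 2
Growth factor: (1 + 0.0259)^2 = 1.052471
FV = $42,650.00 * 1.052471 = $44,887.88

$44,887.88


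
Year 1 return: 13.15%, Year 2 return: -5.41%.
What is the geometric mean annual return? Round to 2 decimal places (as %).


Formula: Geometric mean = ((1+r1)*(1+r2))^(1/2) - 1
Product: (1 + 0.1315) * (1 + -0.0541) = 1.1315 * 0.9459 = 1.070286
Square root: 1.070286^0.5 = 1.034546
Geometric mean = 1.034546 - 1 = 0.034546
As percentage: 3.45%

3.45%


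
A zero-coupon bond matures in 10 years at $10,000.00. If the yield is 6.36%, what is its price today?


Formula: Price = FV / (1 + r)^n
Substituting: Price = $10,000.00 / (1 + 0.0636)^10
Discount factor: (1.0636)^10 = 1.852607
Price = $10,000.00 / 1.852607 = $5,397.80

$5,397.80


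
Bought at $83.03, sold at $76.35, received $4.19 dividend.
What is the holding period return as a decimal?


Formula: HPR = (P1 - P0 + D) / P0
Gain: $76.35 - $83.03 + $4.19 = -$2.49
HPR = -$2.49 / $83.03 = -0.03

-0.03


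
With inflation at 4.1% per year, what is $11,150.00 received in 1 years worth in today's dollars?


Formula: Real value = nominal / (1 + inflation)^years
Price level: (1 + 0.041)^1 = 1.041
Real value = $11,150.00 / 1.041 = $10,710.85

$10,710.85


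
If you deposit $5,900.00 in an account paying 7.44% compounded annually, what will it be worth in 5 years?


Formula: FV = P * (1 + r)^n
Substituting: FV = $5,900.00 * (1 + 0.0744)^5
Growth factor: (1.0744)^5 = 1.431627
FV = $5,900.00 * 1.431627 = $8,446.60

$8,446.60


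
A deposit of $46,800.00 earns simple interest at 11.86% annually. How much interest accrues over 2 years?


Formula: I = P * r * t
Substituting: I = $46,800.00 * 0.1186 * 2
Step: I = $46,800.00 * 0.2372
I = $11,100.96

$11,100.96


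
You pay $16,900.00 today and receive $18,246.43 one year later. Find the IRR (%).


Formula: IRR = C1/C0 - 1
Substituting: IRR = $18,246.43 / $16,900.00 - 1
Ratio: 1.07967 - 1 = 0.07967
IRR = 7.967%

7.967%


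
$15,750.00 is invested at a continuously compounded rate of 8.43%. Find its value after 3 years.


Formula: FV = P * e^(r*t)
Exponent: r*t = 0.0843 * 3 = 0.2529
e^(0.2529) = 1.287754
FV = $15,750.00 * 1.287754 = $20,282.13

$20,282.13


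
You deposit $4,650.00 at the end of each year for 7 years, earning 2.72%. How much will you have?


Formula: FV = PMT * ((1+r)^n - 1) / r
Growth factor: (1 + 0.0272)^7 = 1.20666
Numerator: 1.20666 - 1 = 0.20666
FV = $4,650.00 * 0.20666 / 0.0272 = $35,329.82

$35,329.82


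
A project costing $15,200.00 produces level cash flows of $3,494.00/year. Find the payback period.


Formula: Payback = investment / annual cash flow
Substituting: Payback = $15,200.00 / $3,494.00
Payback = 4.3503 years

4.3503 years


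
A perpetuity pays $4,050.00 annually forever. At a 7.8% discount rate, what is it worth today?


Formula: PV = C / r
Substituting: PV = $4,050.00 / 0.078
PV = $51,923.08

$51,923.08


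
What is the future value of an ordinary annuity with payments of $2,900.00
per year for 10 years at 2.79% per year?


Formula: FV = PMT * ((1+r)^n - 1) / r
Growth factor: (1 + 0.0279)^10 = 1.316766
Numerator: 1.316766 - 1 = 0.316766
FV = $2,900.00 * 0.316766 / 0.0279 = $32,925.52

$32,925.52


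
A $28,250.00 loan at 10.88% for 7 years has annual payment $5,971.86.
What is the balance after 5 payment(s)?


Formula: Balance = PV*(1+r)^k - PMT*((1+r)^k - 1)/r
Growth: (1 + 0.1088)^5 = 1.675969
Accumulated factor: ((1+r)^k - 1)/r = 6.212954
Balance = $28,250.00 * 1.675969 - $5,971.86 * 6.212954
Balance = $10,243.24

$10,243.24


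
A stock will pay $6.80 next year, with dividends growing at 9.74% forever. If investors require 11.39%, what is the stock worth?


Formula: P = D1 / (r - g)
Spread: r - g = 0.1139 - 0.0974 = 0.0165
Substituting: P = $6.80 / 0.0165
P = $412.12

$412.12


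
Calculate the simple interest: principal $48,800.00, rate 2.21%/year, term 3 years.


Formula: I = P * r * t
Substituting: I = $48,800.00 * 0.0221 * 3
Step: I = $48,800.00 * 0.0663
I = $3,235.44

$3,235.44


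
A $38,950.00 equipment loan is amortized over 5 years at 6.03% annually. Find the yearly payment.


Formula: PMT = PV * r / (1 - (1+r)^(-n))
Denominator: 1 - (1 + 0.0603)^(-5) = 0.253798
Numerator: $38,950.00 * 0.0603 = 2348.685
PMT = 2348.685 / 0.253798 = $9,254.14

$9,254.14


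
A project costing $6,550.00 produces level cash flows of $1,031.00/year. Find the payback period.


Formula: Payback = investment / annual cash flow
Substituting: Payback = $6,550.00 / $1,031.00
Payback = 6.3531 years

6.3531 years


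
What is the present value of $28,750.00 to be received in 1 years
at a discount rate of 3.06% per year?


Formula: PV = FV / (1 + r)^n
Substituting: PV = $28,750.00 / (1 + 0.0306)^1
Discount factor: (1.0306)^1 = 1.0306
PV = $28,750.00 / 1.0306 = $27,896.37

$27,896.37


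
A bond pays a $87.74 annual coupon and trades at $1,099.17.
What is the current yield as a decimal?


Formula: Current yield = annual coupon / price
Substituting: CY = $87.74 / $1,099.17
CY = 0.079824

0.079824


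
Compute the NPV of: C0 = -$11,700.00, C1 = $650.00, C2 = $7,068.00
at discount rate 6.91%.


Formula: NPV = C0 + C1/(1+r) + C2/(1+r)^2
Discount C1: $650.00 / (1 + 0.0691) = $607.99
Discount C2: $7,068.00 / (1 + 0.0691)^2 = $6,183.86
NPV = -$11,700.00 + $607.99 + $6,183.86 = -$4,908.15

-$4,908.15


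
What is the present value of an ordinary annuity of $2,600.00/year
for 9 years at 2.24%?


Formula: PV = PMT * (1 - (1+r)^(-n)) / r
Discount factor: (1 + 0.0224)^(-9) = 0.819242
Bracket: 1 - 0.819242 = 0.180758
PV = $2,600.00 * 0.180758 / 0.0224 = $20,980.79

$20,980.79


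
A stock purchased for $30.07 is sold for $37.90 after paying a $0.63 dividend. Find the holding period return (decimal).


Formula: HPR = (P1 - P0 + D) / P0
Gain: $37.90 - $30.07 + $0.63 = $8.46
HPR = $8.46 / $30.07 = 0.2813

0.2813


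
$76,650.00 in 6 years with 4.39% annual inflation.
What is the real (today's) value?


Formula: Real value = nominal / (1 + inflation)^years
Price level: (1 + 0.0439)^6 = 1.294057
Real value = $76,650.00 / 1.294057 = $59,232.32

$59,232.32


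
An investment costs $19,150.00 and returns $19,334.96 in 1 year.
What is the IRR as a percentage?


Formula: IRR = C1/C0 - 1
Substituting: IRR = $19,334.96 / $19,150.00 - 1
Ratio: 1.009658 - 1 = 0.009658
IRR = 0.9658%

0.9658%


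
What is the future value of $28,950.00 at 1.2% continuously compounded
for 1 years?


Formula: FV = P * e^(r*t)
Exponent: r*t = 0.012 * 1 = 0.012
e^(0.012) = 1.012072
FV = $28,950.00 * 1.012072 = $29,299.49

$29,299.49


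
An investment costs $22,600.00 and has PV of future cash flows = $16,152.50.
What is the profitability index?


Formula: PI = PV(cash flows) / initial investment
Substituting: PI = $16,152.50 / $22,600.00
PI = 0.7147

0.7147


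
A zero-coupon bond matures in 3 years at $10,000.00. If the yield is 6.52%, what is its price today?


Formula: Price = FV / (1 + r)^n
Substituting: Price = $10,000.00 / (1 + 0.0652)^3
Discount factor: (1.0652)^3 = 1.20863
Price = $10,000.00 / 1.20863 = $8,273.83

$8,273.83


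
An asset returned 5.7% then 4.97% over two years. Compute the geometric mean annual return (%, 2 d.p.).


Formula: Geometric mean = ((1+r1)*(1+r2))^(1/2) - 1
Product: (1 + 0.057) * (1 + 0.0497) = 1.057 * 1.0497 = 1.109533
Square root: 1.109533^0.5 = 1.053344
Geometric mean = 1.053344 - 1 = 0.053344
As percentage: 5.33%

5.33%


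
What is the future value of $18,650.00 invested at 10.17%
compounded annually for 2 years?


Formula: FV = P * (1 + r)^n
Substituting: FV = $18,650.00 * (1 + 0.1017)^2
Growth factor: (1.1017)^2 = 1.213743
FV = $18,650.00 * 1.213743 = $22,636.30

$22,636.30


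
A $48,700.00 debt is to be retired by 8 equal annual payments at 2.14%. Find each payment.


Formula: PMT = PV * r / (1 - (1+r)^(-n))
Denominator: 1 - (1 + 0.0214)^(-8) = 0.155824
Numerator: $48,700.00 * 0.0214 = 1042.18
PMT = 1042.18 / 0.155824 = $6,688.20

$6,688.20


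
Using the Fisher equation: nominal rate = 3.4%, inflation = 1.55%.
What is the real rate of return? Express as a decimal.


Formula: (1 + r_real) = (1 + r_nom) / (1 + inflation)
Substituting: (1 + r_real) = 1.034 / 1.0155
(1 + r_real) = 1.018218
r_real = 1.018218 - 1 = 0.018218

0.018218


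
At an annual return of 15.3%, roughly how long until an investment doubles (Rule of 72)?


Formula: Years ≈ 72 / r
Substituting: Years ≈ 72 / 15.3
Years ≈ 4.7

4.7 years


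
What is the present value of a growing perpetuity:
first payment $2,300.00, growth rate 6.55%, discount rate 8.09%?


Formula: PV = C / (r - g)
Spread: r - g = 0.0809 - 0.0655 = 0.0154
Substituting: PV = $2,300.00 / 0.0154
PV = $149,350.65

$149,350.65


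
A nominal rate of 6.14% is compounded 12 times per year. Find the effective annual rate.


Formula: EAR = (1 + r/m)^m - 1
Period rate: r/m = 0.0614 / 12 = 0.005117
Compounding: (1 + 0.005117)^12 = 1.063158
EAR = 1.063158 - 1 = 0.063158

0.063158


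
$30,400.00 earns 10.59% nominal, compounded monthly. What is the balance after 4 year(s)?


Formula: FV = P * (1 + r/m)^(m*t)
Period rate: r/m = 0.1059 / 12 = 0.008825
Total periods: m*t = 12 * 4 = 48
Growth factor: (1 + 0.008825)^48 = 1.524615
FV = $30,400.00 * 1.524615 = $46,348.29

$46,348.29


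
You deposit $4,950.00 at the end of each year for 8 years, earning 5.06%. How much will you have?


Formula: FV = PMT * ((1+r)^n - 1) / r
Growth factor: (1 + 0.0506)^8 = 1.484223
Numerator: 1.484223 - 1 = 0.484223
FV = $4,950.00 * 0.484223 / 0.0506 = $47,369.65

$47,369.65


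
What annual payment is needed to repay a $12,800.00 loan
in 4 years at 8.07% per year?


Formula: PMT = PV * r / (1 - (1+r)^(-n))
Denominator: 1 - (1 + 0.0807)^(-4) = 0.266873
Numerator: $12,800.00 * 0.0807 = 1032.96
PMT = 1032.96 / 0.266873 = $3,870.61

$3,870.61


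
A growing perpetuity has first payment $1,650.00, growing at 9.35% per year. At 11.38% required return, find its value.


Formula: PV = C / (r - g)
Spread: r - g = 0.1138 - 0.0935 = 0.0203
Substituting: PV = $1,650.00 / 0.0203
PV = $81,280.79

$81,280.79


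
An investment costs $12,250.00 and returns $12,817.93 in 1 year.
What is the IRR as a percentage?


Formula: IRR = C1/C0 - 1
Substituting: IRR = $12,817.93 / $12,250.00 - 1
Ratio: 1.046362 - 1 = 0.046362
IRR = 4.6362%

4.6362%


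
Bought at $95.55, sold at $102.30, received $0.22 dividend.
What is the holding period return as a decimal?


Formula: HPR = (P1 - P0 + D) / P0
Gain: $102.30 - $95.55 + $0.22 = $6.97
HPR = $6.97 / $95.55 = 0.0729

0.0729


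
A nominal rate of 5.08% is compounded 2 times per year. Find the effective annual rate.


Formula: EAR = (1 + r/m)^m - 1
Period rate: r/m = 0.0508 / 2 = 0.0254
Compounding: (1 + 0.0254)^2 = 1.051445
EAR = 1.051445 - 1 = 0.051445

0.051445


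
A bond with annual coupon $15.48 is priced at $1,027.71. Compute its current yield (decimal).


Formula: Current yield = annual coupon / price
Substituting: CY = $15.48 / $1,027.71
CY = 0.015063

0.015063


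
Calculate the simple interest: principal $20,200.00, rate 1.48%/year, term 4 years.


Formula: I = P * r * t
Substituting: I = $20,200.00 * 0.0148 * 4
Step: I = $20,200.00 * 0.0592
I = $1,195.84

$1,195.84


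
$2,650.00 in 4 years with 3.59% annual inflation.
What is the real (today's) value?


Formula: Real value = nominal / (1 + inflation)^years
Price level: (1 + 0.0359)^4 = 1.15152
Real value = $2,650.00 / 1.15152 = $2,301.31

$2,301.31


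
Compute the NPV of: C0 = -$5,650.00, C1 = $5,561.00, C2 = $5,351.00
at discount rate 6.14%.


Formula: NPV = C0 + C1/(1+r) + C2/(1+r)^2
Discount C1: $5,561.00 / (1 + 0.0614) = $5,239.31
Discount C2: $5,351.00 / (1 + 0.0614)^2 = $4,749.82
NPV = -$5,650.00 + $5,239.31 + $4,749.82 = $4,339.12

$4,339.12


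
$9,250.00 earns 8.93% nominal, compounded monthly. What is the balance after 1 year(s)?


Formula: FV = P * (1 + r/m)^(m*t)
Period rate: r/m = 0.0893 / 12 = 0.007442
Total periods: m*t = 12 * 1 = 12
Growth factor: (1 + 0.007442)^12 = 1.093047
FV = $9,250.00 * 1.093047 = $10,110.69

$10,110.69


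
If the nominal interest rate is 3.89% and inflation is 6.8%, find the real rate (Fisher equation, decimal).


Formula: (1 + r_real) = (1 + r_nom) / (1 + inflation)
Substituting: (1 + r_real) = 1.0389 / 1.068
(1 + r_real) = 0.972753
r_real = 0.972753 - 1 = -0.027247

-0.027247


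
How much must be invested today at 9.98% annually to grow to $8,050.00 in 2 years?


Formula: PV = FV / (1 + r)^n
Substituting: PV = $8,050.00 / (1 + 0.0998)^2
Discount factor: (1.0998)^2 = 1.20956
PV = $8,050.00 / 1.20956 = $6,655.31

$6,655.31


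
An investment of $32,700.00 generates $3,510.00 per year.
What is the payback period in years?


Formula: Payback = investment / annual cash flow
Substituting: Payback = $32,700.00 / $3,510.00
Payback = 9.3162 years

9.3162 years


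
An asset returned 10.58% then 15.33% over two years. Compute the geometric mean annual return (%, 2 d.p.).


Formula: Geometric mean = ((1+r1)*(1+r2))^(1/2) - 1
Product: (1 + 0.1058) * (1 + 0.1533) = 1.1058 * 1.1533 = 1.275319
Square root: 1.275319^0.5 = 1.1293
Geometric mean = 1.1293 - 1 = 0.1293
As percentage: 12.93%

12.93%


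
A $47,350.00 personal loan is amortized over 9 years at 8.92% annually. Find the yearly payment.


Formula: PMT = PV * r / (1 - (1+r)^(-n))
Denominator: 1 - (1 + 0.0892)^(-9) = 0.53652
Numerator: $47,350.00 * 0.0892 = 4223.62
PMT = 4223.62 / 0.53652 = $7,872.26

$7,872.26


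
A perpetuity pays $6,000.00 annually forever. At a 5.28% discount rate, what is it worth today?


Formula: PV = C / r
Substituting: PV = $6,000.00 / 0.0528
PV = $113,636.36

$113,636.36


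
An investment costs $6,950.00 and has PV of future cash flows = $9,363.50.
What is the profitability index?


Formula: PI = PV(cash flows) / initial investment
Substituting: PI = $9,363.50 / $6,950.00
PI = 1.3473

1.3473


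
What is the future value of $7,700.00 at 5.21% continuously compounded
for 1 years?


Formula: FV = P * e^(r*t)
Exponent: r*t = 0.0521 * 1 = 0.0521
e^(0.0521) = 1.053481
FV = $7,700.00 * 1.053481 = $8,111.80

$8,111.80


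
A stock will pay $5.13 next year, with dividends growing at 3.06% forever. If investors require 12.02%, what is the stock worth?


Formula: P = D1 / (r - g)
Spread: r - g = 0.1202 - 0.0306 = 0.0896
Substituting: P = $5.13 / 0.0896
P = $57.25

$57.25


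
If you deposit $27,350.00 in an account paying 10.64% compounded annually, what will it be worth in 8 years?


Formula: FV = P * (1 + r)^n
Substituting: FV = $27,350.00 * (1 + 0.1064)^8
Growth factor: (1.1064)^8 = 2.245419
FV = $27,350.00 * 2.245419 = $61,412.20

$61,412.20


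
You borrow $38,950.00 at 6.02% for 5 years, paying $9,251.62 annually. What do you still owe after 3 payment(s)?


Formula: Balance = PV*(1+r)^k - PMT*((1+r)^k - 1)/r
Growth: (1 + 0.0602)^3 = 1.19169
Accumulated factor: ((1+r)^k - 1)/r = 3.184224
Balance = $38,950.00 * 1.19169 - $9,251.62 * 3.184224
Balance = $16,957.11

$16,957.11


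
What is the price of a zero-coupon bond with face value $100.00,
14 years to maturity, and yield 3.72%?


Formula: Price = FV / (1 + r)^n
Substituting: Price = $100.00 / (1 + 0.0372)^14
Discount factor: (1.0372)^14 = 1.667536
Price = $100.00 / 1.667536 = $59.97

$59.97


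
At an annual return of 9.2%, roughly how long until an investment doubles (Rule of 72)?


Formula: Years ≈ 72 / r
Substituting: Years ≈ 72 / 9.2
Years ≈ 7.8

7.8 years


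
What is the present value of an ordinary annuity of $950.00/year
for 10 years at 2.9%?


Formula: PV = PMT * (1 - (1+r)^(-n)) / r
Discount factor: (1 + 0.029)^(-10) = 0.751357
Bracket: 1 - 0.751357 = 0.248643
PV = $950.00 * 0.248643 / 0.029 = $8,145.21

$8,145.21


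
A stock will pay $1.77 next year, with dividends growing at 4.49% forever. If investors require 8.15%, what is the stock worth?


Formula: P = D1 / (r - g)
Spread: r - g = 0.0815 - 0.0449 = 0.0366
Substituting: P = $1.77 / 0.0366
P = $48.36

$48.36


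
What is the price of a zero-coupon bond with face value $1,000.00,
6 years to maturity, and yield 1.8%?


Formula: Price = FV / (1 + r)^n
Substituting: Price = $1,000.00 / (1 + 0.018)^6
Discount factor: (1.018)^6 = 1.112978
Price = $1,000.00 / 1.112978 = $898.49

$898.49


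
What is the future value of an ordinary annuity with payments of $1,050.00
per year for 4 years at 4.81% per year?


Formula: FV = PMT * ((1+r)^n - 1) / r
Growth factor: (1 + 0.0481)^4 = 1.206732
Numerator: 1.206732 - 1 = 0.206732
FV = $1,050.00 * 0.206732 / 0.0481 = $4,512.86

$4,512.86


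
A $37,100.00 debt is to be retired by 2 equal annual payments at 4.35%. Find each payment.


Formula: PMT = PV * r / (1 - (1+r)^(-n))
Denominator: 1 - (1 + 0.0435)^(-2) = 0.081635
Numerator: $37,100.00 * 0.0435 = 1613.85
PMT = 1613.85 / 0.081635 = $19,768.98

$19,768.98


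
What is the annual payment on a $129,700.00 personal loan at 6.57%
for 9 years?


Formula: PMT = PV * r / (1 - (1+r)^(-n))
Denominator: 1 - (1 + 0.0657)^(-9) = 0.435992
Numerator: $129,700.00 * 0.0657 = 8521.29
PMT = 8521.29 / 0.435992 = $19,544.60

$19,544.60


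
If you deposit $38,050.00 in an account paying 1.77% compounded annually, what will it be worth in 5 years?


Formula: FV = P * (1 + r)^n
Substituting: FV = $38,050.00 * (1 + 0.0177)^5
Growth factor: (1.0177)^5 = 1.091689
FV = $38,050.00 * 1.091689 = $41,538.76

$41,538.76


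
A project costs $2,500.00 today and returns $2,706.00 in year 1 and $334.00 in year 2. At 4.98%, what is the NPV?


Formula: NPV = C0 + C1/(1+r) + C2/(1+r)^2
Discount C1: $2,706.00 / (1 + 0.0498) = $2,577.63
Discount C2: $334.00 / (1 + 0.0498)^2 = $303.06
NPV = -$2,500.00 + $2,577.63 + $303.06 = $380.70

$380.70


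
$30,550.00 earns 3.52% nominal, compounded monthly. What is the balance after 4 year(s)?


Formula: FV = P * (1 + r/m)^(m*t)
Period rate: r/m = 0.0352 / 12 = 0.002933
Total periods: m*t = 12 * 4 = 48
Growth factor: (1 + 0.002933)^48 = 1.150957
FV = $30,550.00 * 1.150957 = $35,161.74

$35,161.74


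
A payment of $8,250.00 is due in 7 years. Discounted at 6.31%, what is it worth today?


Formula: PV = FV / (1 + r)^n
Substituting: PV = $8,250.00 / (1 + 0.0631)^7
Discount factor: (1.0631)^7 = 1.534684
PV = $8,250.00 / 1.534684 = $5,375.70

$5,375.70


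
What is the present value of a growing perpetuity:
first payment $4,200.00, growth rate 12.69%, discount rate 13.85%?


Formula: PV = C / (r - g)
Spread: r - g = 0.1385 - 0.1269 = 0.0116
Substituting: PV = $4,200.00 / 0.0116
PV = $362,068.97

$362,068.97


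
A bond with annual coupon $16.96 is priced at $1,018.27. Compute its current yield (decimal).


Formula: Current yield = annual coupon / price
Substituting: CY = $16.96 / $1,018.27
CY = 0.016656

0.016656


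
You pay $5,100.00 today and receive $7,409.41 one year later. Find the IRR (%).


Formula: IRR = C1/C0 - 1
Substituting: IRR = $7,409.41 / $5,100.00 - 1
Ratio: 1.452825 - 1 = 0.452825
IRR = 45.2825%

45.2825%


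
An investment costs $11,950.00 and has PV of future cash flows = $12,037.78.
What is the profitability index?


Formula: PI = PV(cash flows) / initial investment
Substituting: PI = $12,037.78 / $11,950.00
PI = 1.0073

1.0073


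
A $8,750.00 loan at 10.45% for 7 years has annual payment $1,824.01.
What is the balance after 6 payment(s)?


Formula: Balance = PV*(1+r)^k - PMT*((1+r)^k - 1)/r
Growth: (1 + 0.1045)^6 = 1.815492
Accumulated factor: ((1+r)^k - 1)/r = 7.80375
Balance = $8,750.00 * 1.815492 - $1,824.01 * 7.80375
Balance = $1,651.44

$1,651.44


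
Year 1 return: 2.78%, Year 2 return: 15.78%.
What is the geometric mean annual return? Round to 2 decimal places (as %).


Formula: Geometric mean = ((1+r1)*(1+r2))^(1/2) - 1
Product: (1 + 0.0278) * (1 + 0.1578) = 1.0278 * 1.1578 = 1.189987
Square root: 1.189987^0.5 = 1.090865
Geometric mean = 1.090865 - 1 = 0.090865
As percentage: 9.09%

9.09%


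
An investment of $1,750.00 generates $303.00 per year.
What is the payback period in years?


Formula: Payback = investment / annual cash flow
Substituting: Payback = $1,750.00 / $303.00
Payback = 5.7756 years

5.7756 years


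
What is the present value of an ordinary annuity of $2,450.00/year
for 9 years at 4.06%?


Formula: PV = PMT * (1 - (1+r)^(-n)) / r
Discount factor: (1 + 0.0406)^(-9) = 0.698949
Bracket: 1 - 0.698949 = 0.301051
PV = $2,450.00 * 0.301051 / 0.0406 = $18,166.86

$18,166.86


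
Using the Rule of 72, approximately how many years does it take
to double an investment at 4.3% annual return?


Formula: Years ≈ 72 / r
Substituting: Years ≈ 72 / 4.3
Years ≈ 16.7

16.7 years


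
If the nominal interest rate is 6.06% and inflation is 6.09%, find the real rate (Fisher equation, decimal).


Formula: (1 + r_real) = (1 + r_nom) / (1 + inflation)
Substituting: (1 + r_real) = 1.0606 / 1.0609
(1 + r_real) = 0.999717
r_real = 0.999717 - 1 = -0.000283

-0.000283


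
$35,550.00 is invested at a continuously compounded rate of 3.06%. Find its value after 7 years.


Formula: FV = P * e^(r*t)
Exponent: r*t = 0.0306 * 7 = 0.2142
e^(0.2142) = 1.23887
FV = $35,550.00 * 1.23887 = $44,041.84

$44,041.84


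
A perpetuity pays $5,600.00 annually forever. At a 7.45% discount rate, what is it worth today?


Formula: PV = C / r
Substituting: PV = $5,600.00 / 0.0745
PV = $75,167.79

$75,167.79


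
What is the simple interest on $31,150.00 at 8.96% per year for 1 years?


Formula: I = P * r * t
Substituting: I = $31,150.00 * 0.0896 * 1
Step: I = $31,150.00 * 0.0896
I = $2,791.04

$2,791.04


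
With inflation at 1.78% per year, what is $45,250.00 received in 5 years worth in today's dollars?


Formula: Real value = nominal / (1 + inflation)^years
Price level: (1 + 0.0178)^5 = 1.092225
Real value = $45,250.00 / 1.092225 = $41,429.18

$41,429.18


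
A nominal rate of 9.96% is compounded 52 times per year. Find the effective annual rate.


Formula: EAR = (1 + r/m)^m - 1
Period rate: r/m = 0.0996 / 52 = 0.001915
Compounding: (1 + 0.001915)^52 = 1.104624
EAR = 1.104624 - 1 = 0.104624

0.104624


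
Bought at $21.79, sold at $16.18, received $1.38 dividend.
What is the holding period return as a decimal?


Formula: HPR = (P1 - P0 + D) / P0
Gain: $16.18 - $21.79 + $1.38 = -$4.23
HPR = -$4.23 / $21.79 = -0.1941

-0.1941


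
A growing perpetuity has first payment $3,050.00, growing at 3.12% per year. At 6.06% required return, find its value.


Formula: PV = C / (r - g)
Spread: r - g = 0.0606 - 0.0312 = 0.0294
Substituting: PV = $3,050.00 / 0.0294
PV = $103,741.50

$103,741.50


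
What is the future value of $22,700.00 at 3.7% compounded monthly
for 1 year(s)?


Formula: FV = P * (1 + r/m)^(m*t)
Period rate: r/m = 0.037 / 12 = 0.003083
Total periods: m*t = 12 * 1 = 12
Growth factor: (1 + 0.003083)^12 = 1.037634
FV = $22,700.00 * 1.037634 = $23,554.29

$23,554.29


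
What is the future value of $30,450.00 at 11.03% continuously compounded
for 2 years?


Formula: FV = P * e^(r*t)
Exponent: r*t = 0.1103 * 2 = 0.2206
e^(0.2206) = 1.246825
FV = $30,450.00 * 1.246825 = $37,965.81

$37,965.81


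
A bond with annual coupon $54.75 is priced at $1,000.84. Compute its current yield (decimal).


Formula: Current yield = annual coupon / price
Substituting: CY = $54.75 / $1,000.84
CY = 0.054704

0.054704


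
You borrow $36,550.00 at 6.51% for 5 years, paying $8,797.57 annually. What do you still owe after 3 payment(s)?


Formula: Balance = PV*(1+r)^k - PMT*((1+r)^k - 1)/r
Growth: (1 + 0.0651)^3 = 1.20829
Accumulated factor: ((1+r)^k - 1)/r = 3.199538
Balance = $36,550.00 * 1.20829 - $8,797.57 * 3.199538
Balance = $16,014.84

$16,014.84


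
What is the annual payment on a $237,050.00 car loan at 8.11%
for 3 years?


Formula: PMT = PV * r / (1 - (1+r)^(-n))
Denominator: 1 - (1 + 0.0811)^(-3) = 0.208588
Numerator: $237,050.00 * 0.0811 = 19224.755
PMT = 19224.755 / 0.208588 = $92,165.97

$92,165.97


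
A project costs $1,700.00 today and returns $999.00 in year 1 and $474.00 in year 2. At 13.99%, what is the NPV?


Formula: NPV = C0 + C1/(1+r) + C2/(1+r)^2
Discount C1: $999.00 / (1 + 0.1399) = $876.39
Discount C2: $474.00 / (1 + 0.1399)^2 = $364.79
NPV = -$1,700.00 + $876.39 + $364.79 = -$458.82

-$458.82


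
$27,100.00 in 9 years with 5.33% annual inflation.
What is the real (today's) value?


Formula: Real value = nominal / (1 + inflation)^years
Price level: (1 + 0.0533)^9 = 1.595764
Real value = $27,100.00 / 1.595764 = $16,982.46

$16,982.46


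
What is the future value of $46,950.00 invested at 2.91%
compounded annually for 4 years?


Formula: FV = P * (1 + r)^n
Substituting: FV = $46,950.00 * (1 + 0.0291)^4
Growth factor: (1.0291)^4 = 1.12158
FV = $46,950.00 * 1.12158 = $52,658.19

$52,658.19


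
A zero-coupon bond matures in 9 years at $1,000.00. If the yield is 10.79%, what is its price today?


Formula: Price = FV / (1 + r)^n
Substituting: Price = $1,000.00 / (1 + 0.1079)^9
Discount factor: (1.1079)^9 = 2.514809
Price = $1,000.00 / 2.514809 = $397.64

$397.64


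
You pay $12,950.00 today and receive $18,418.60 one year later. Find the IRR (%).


Formula: IRR = C1/C0 - 1
Substituting: IRR = $18,418.60 / $12,950.00 - 1
Ratio: 1.422286 - 1 = 0.422286
IRR = 42.2286%

42.2286%


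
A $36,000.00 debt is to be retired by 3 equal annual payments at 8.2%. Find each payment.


Formula: PMT = PV * r / (1 - (1+r)^(-n))
Denominator: 1 - (1 + 0.082)^(-3) = 0.210562
Numerator: $36,000.00 * 0.082 = 2952.0
PMT = 2952.0 / 0.210562 = $14,019.65

$14,019.65


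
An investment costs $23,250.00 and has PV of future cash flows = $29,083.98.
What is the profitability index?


Formula: PI = PV(cash flows) / initial investment
Substituting: PI = $29,083.98 / $23,250.00
PI = 1.2509

1.2509


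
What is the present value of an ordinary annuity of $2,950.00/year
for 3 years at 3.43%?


Formula: PV = PMT * (1 - (1+r)^(-n)) / r
Discount factor: (1 + 0.0343)^(-3) = 0.903775
Bracket: 1 - 0.903775 = 0.096225
PV = $2,950.00 * 0.096225 / 0.0343 = $8,275.89

$8,275.89


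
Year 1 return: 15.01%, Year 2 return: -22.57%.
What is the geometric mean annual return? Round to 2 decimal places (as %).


Formula: Geometric mean = ((1+r1)*(1+r2))^(1/2) - 1
Product: (1 + 0.1501) * (1 + -0.2257) = 1.1501 * 0.7743 = 0.890522
Square root: 0.890522^0.5 = 0.943675
Geometric mean = 0.943675 - 1 = -0.056325
As percentage: -5.63%

-5.63%


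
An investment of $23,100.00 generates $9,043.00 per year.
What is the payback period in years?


Formula: Payback = investment / annual cash flow
Substituting: Payback = $23,100.00 / $9,043.00
Payback = 2.5545 years

2.5545 years


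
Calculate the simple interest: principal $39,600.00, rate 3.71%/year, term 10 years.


Formula: I = P * r * t
Substituting: I = $39,600.00 * 0.0371 * 10
Step: I = $39,600.00 * 0.371
I = $14,691.60

$14,691.60


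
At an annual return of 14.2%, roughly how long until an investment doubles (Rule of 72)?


Formula: Years ≈ 72 / r
Substituting: Years ≈ 72 / 14.2
Years ≈ 5.1

5.1 years


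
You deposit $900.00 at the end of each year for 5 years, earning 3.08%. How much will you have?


Formula: FV = PMT * ((1+r)^n - 1) / r
Growth factor: (1 + 0.0308)^5 = 1.163783
Numerator: 1.163783 - 1 = 0.163783
FV = $900.00 * 0.163783 / 0.0308 = $4,785.87

$4,785.87


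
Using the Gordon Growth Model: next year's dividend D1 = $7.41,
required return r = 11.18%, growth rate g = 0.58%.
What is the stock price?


Formula: P = D1 / (r - g)
Spread: r - g = 0.1118 - 0.0058 = 0.106
Substituting: P = $7.41 / 0.106
P = $69.91

$69.91


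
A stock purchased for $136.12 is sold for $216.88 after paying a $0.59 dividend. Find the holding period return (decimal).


Formula: HPR = (P1 - P0 + D) / P0
Gain: $216.88 - $136.12 + $0.59 = $81.35
HPR = $81.35 / $136.12 = 0.5976

0.5976


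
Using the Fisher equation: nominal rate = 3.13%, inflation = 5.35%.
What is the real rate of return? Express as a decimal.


Formula: (1 + r_real) = (1 + r_nom) / (1 + inflation)
Substituting: (1 + r_real) = 1.0313 / 1.0535
(1 + r_real) = 0.978927
r_real = 0.978927 - 1 = -0.021073

-0.021073


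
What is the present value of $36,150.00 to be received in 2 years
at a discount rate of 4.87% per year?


Formula: PV = FV / (1 + r)^n
Substituting: PV = $36,150.00 / (1 + 0.0487)^2
Discount factor: (1.0487)^2 = 1.099772
PV = $36,150.00 / 1.099772 = $32,870.46

$32,870.46


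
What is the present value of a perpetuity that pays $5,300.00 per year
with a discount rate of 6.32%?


Formula: PV = C / r
Substituting: PV = $5,300.00 / 0.0632
PV = $83,860.76

$83,860.76


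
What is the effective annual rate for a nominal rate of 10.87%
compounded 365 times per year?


Formula: EAR = (1 + r/m)^m - 1
Period rate: r/m = 0.1087 / 365 = 0.000298
Compounding: (1 + 0.000298)^365 = 1.11481
EAR = 1.11481 - 1 = 0.11481

0.11481


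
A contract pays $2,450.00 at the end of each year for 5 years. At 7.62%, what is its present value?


Formula: PV = PMT * (1 - (1+r)^(-n)) / r
Discount factor: (1 + 0.0762)^(-5) = 0.692684
Bracket: 1 - 0.692684 = 0.307316
PV = $2,450.00 * 0.307316 / 0.0762 = $9,880.90

$9,880.90


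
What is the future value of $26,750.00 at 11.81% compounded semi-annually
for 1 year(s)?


Formula: FV = P * (1 + r/m)^(m*t)
Period rate: r/m = 0.1181 / 2 = 0.05905
Total periods: m*t = 2 * 1 = 2
Growth factor: (1 + 0.05905)^2 = 1.121587
FV = $26,750.00 * 1.121587 = $30,002.45

$30,002.45


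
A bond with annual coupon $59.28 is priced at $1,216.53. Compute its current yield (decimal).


Formula: Current yield = annual coupon / price
Substituting: CY = $59.28 / $1,216.53
CY = 0.048729

0.048729


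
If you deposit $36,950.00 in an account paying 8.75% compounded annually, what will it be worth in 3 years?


Formula: FV = P * (1 + r)^n
Substituting: FV = $36,950.00 * (1 + 0.0875)^3
Growth factor: (1.0875)^3 = 1.286139
FV = $36,950.00 * 1.286139 = $47,522.82

$47,522.82
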